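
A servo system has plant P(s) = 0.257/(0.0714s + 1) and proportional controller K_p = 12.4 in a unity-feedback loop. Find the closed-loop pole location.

Closed loop: T(s) = K_p·P/(1+K_p·P) = 3.187/(0.0714s + 1 + 3.187), with pole at s = −(1 + 3.187)/0.0714 = −58.64.

s = -58.64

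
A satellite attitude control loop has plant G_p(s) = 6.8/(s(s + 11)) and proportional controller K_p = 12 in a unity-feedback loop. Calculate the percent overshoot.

8.97%

From 1 + K_pG_p(s) = 0: s² + 11s + 81.6 = 0 ⇒ ω_n = 9.033, ζ = 0.6089.
%OS = 100·exp(−πζ/√(1−ζ²)) = 100·exp(−π·0.6089/√0.6293) = 8.97%.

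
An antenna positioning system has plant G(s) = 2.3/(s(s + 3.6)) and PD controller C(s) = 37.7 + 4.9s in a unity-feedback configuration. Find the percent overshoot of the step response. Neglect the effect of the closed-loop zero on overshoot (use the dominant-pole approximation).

Forward path: (37.7 + 4.9s)·2.3/(s(s+3.6)). The closed-loop characteristic equation is s² + (3.6 + 2.3·4.9)s + 2.3·37.7 = 0.
That is s² + 14.87s + 86.71 = 0, so ω_n = 9.312 rad/s and ζ = 14.87/(2·9.312) = 0.7984.
%OS = 100·exp(−πζ/√(1−ζ²)) = 1.55%.

1.55%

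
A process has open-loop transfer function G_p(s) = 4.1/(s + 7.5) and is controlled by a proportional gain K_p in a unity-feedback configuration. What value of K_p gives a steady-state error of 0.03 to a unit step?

The loop is type 0, so e_ss(step) = 1/(1 + K_pos) with K_pos = K_p·G_p(0).
G_p(0) = 0.5467. Require 1/(1 + K_p·0.5467) = 0.03, so 1 + 0.5467·K_p = 33.33.
K_p = (33.33 − 1)/0.5467 = 59.1.

K_p = 59.1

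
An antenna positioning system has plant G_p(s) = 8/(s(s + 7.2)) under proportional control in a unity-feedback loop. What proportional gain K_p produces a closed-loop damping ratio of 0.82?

K_p = 2.41

Closed-loop characteristic equation: s² + 7.2s + K_p·8 = 0.
So ω_n = √(8K_p) and 2ζω_n = 7.2, giving ζ = 7.2/(2√(8K_p)).
Setting ζ = 0.82: √(8K_p) = 7.2/(2·0.82) = 4.39, so K_p = 19.27/8 = 2.41.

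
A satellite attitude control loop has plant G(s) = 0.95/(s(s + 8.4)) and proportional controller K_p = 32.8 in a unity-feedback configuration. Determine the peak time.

T_p = 0.854 s

Closed-loop characteristic equation: s² + 8.4s + 31.16 = 0, so ω_n = 5.582 rad/s and ζ = 8.4/(2·5.582) = 0.7524.
Damped frequency ω_d = ω_n√(1−ζ²) = 3.677 rad/s, so peak time T_p = π/ω_d = 0.854 s.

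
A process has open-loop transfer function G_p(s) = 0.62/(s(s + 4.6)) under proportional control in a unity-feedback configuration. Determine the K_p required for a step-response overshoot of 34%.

From %OS = 100·exp(−πζ/√(1−ζ²)) = 34%, ζ = −ln(0.34)/√(π²+ln²(0.34)) = 0.3248.
Characteristic equation s² + 4.6s + 0.62K_p = 0 gives ζ = 4.6/(2√(0.62K_p)).
Setting ζ = 0.3248: √(0.62K_p) = 4.6/(2·0.3248) = 7.082, so K_p = 50.15/0.62 = 80.9.

K_p = 80.9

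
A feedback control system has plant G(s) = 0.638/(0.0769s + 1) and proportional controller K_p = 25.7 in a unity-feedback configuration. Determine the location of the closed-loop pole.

Closed loop: T(s) = K_p·G/(1+K_p·G) = 16.4/(0.0769s + 1 + 16.4), with pole at s = −(1 + 16.4)/0.0769 = −226.2.

s = -226.2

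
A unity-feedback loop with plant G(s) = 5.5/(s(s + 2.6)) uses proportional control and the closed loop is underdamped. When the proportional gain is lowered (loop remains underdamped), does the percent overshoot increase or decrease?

decrease

ζ = 2.6/(2√(5.5K_p)) rises as K_p falls; higher damping means less overshoot.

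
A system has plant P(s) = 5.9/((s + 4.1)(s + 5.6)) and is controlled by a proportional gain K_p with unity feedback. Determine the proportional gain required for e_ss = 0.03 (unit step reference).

Steady-state error for a unit step on this type-0 loop is 1/(1 + K_p·P(0)).
P(0) = 0.257. Require 1/(1 + K_p·0.257) = 0.03, so 1 + 0.257·K_p = 33.33.
K_p = (33.33 − 1)/0.257 = 126.

K_p = 126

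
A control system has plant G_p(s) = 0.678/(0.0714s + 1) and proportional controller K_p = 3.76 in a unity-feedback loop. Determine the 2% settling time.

T_s ≈ 0.0805 s

Closed loop: T(s) = K_p·G_p/(1+K_p·G_p) = 2.549/(0.0714s + 1 + 2.549), with pole at s = −(1 + 2.549)/0.0714 = −49.71.
τ = 1/49.71 = 0.02012 s, so 2% settling time ≈ 4τ = 0.0805 s.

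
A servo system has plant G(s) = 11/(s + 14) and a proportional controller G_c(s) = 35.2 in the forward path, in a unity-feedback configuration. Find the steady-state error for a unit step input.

0.0349

The loop is type 0. Static position error constant K_pos = G_c(0)·G(0) = 35.2·0.7857 = 27.66.
Steady-state error to a unit step: e_ss = 1/(1+K_pos) = 1/28.66 = 0.0349.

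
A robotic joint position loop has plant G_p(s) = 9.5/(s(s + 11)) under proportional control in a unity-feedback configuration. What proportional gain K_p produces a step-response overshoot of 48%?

K_p = 61.5

From %OS = 100·exp(−πζ/√(1−ζ²)) = 48%, ζ = −ln(0.48)/√(π²+ln²(0.48)) = 0.2275.
Characteristic equation s² + 11s + 9.5K_p = 0 gives ζ = 11/(2√(9.5K_p)).
Setting ζ = 0.2275: √(9.5K_p) = 11/(2·0.2275) = 24.18, so K_p = 584.5/9.5 = 61.5.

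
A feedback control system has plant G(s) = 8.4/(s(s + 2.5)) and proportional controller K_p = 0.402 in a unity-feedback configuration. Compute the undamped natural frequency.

With unity feedback the closed-loop characteristic equation is s² + 2.5s + 0.402·8.4 = s² + 2.5s + 3.377 = 0.
Matching s² + 2ζω_n s + ω_n²: ω_n = √3.377 = 1.838 rad/s and 2ζω_n = 2.5, so ζ = 2.5/(2·1.838) = 0.68.

ω_n = 1.84 rad/s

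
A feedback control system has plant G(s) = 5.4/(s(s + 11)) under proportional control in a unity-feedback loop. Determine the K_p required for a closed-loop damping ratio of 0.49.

K_p = 23.3

Closed-loop characteristic equation: s² + 11s + K_p·5.4 = 0.
So ω_n = √(5.4K_p) and 2ζω_n = 11, giving ζ = 11/(2√(5.4K_p)).
Setting ζ = 0.49: √(5.4K_p) = 11/(2·0.49) = 11.22, so K_p = 126/5.4 = 23.3.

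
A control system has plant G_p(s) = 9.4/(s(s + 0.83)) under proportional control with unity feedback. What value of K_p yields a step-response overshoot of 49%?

K_p = 0.374

From %OS = 100·exp(−πζ/√(1−ζ²)) = 49%, ζ = −ln(0.49)/√(π²+ln²(0.49)) = 0.2214.
Characteristic equation s² + 0.83s + 9.4K_p = 0 gives ζ = 0.83/(2√(9.4K_p)).
Setting ζ = 0.2214: √(9.4K_p) = 0.83/(2·0.2214) = 1.874, so K_p = 3.513/9.4 = 0.374.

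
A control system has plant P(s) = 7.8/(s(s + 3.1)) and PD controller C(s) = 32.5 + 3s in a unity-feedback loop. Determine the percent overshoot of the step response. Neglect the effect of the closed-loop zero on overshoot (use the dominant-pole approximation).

Forward path: (32.5 + 3s)·7.8/(s(s+3.1)). The closed-loop characteristic equation is s² + (3.1 + 7.8·3)s + 7.8·32.5 = 0.
That is s² + 26.5s + 253.5 = 0, so ω_n = 15.92 rad/s and ζ = 26.5/(2·15.92) = 0.8322.
%OS = 100·exp(−πζ/√(1−ζ²)) = 0.896%.

0.896%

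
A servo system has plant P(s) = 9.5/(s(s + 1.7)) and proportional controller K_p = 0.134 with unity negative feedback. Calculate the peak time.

T_p = 4.23 s

Closed-loop characteristic equation: s² + 1.7s + 1.273 = 0, so ω_n = 1.128 rad/s and ζ = 1.7/(2·1.128) = 0.7534.
Damped frequency ω_d = ω_n√(1−ζ²) = 0.742 rad/s, so peak time T_p = π/ω_d = 4.23 s.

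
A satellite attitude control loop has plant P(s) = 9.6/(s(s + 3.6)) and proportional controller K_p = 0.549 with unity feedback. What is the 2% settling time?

Closed-loop characteristic equation: s² + 3.6s + 5.27 = 0, so ω_n = 2.296 rad/s and ζ = 3.6/(2·2.296) = 0.7841.
2% settling time T_s ≈ 4/(ζω_n) = 4/1.8 = 2.22 s.

T_s ≈ 2.22 s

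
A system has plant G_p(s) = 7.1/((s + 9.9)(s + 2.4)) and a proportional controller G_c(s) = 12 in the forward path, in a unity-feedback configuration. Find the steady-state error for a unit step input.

0.218

The loop is type 0. Static position error constant K_pos = G_c(0)·G_p(0) = 12·0.2988 = 3.586.
Steady-state error to a unit step: e_ss = 1/(1+K_pos) = 1/4.586 = 0.218.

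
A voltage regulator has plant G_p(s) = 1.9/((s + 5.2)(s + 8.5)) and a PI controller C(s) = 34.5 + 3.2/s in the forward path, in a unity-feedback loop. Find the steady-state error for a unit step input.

0

The open loop C(s)G_p(s) has a pole at the origin (type 1), so the static position error constant is infinite and e_ss = 1/(1+∞) = 0.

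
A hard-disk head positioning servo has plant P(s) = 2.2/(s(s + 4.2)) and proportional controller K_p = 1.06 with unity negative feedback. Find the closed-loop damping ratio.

ζ = 1.38

1 + K_p·P(s) = 0 gives s² + 4.2s + 2.332 = 0.
So ω_n² = 2.332 ⇒ ω_n = 1.527 rad/s, and ζ = 4.2/(2ω_n) = 1.38.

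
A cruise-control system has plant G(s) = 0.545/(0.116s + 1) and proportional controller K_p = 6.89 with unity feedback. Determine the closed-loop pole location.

Closed loop: T(s) = K_p·G/(1+K_p·G) = 3.755/(0.116s + 1 + 3.755), with pole at s = −(1 + 3.755)/0.116 = −40.99.

s = -40.99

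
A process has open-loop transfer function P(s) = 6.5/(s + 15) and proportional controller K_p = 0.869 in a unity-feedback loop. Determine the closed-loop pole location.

Closed-loop transfer function: T(s) = K_p·P(s)/(1 + K_p·P(s)) = 5.649/(s + 15 + 5.649) = 5.649/(s + 20.65).
The closed-loop pole is at s = −20.65.

s = -20.65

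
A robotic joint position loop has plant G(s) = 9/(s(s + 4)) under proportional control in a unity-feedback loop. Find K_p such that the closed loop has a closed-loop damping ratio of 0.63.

Closed-loop characteristic equation: s² + 4s + K_p·9 = 0.
So ω_n = √(9K_p) and 2ζω_n = 4, giving ζ = 4/(2√(9K_p)).
Setting ζ = 0.63: √(9K_p) = 4/(2·0.63) = 3.175, so K_p = 10.08/9 = 1.12.

K_p = 1.12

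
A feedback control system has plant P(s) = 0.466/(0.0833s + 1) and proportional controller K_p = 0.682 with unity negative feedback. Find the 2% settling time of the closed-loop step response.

Closed loop: T(s) = K_p·P/(1+K_p·P) = 0.3178/(0.0833s + 1 + 0.3178), with pole at s = −(1 + 0.3178)/0.0833 = −15.82.
τ = 1/15.82 = 0.06321 s, so 2% settling time ≈ 4τ = 0.253 s.

T_s ≈ 0.253 s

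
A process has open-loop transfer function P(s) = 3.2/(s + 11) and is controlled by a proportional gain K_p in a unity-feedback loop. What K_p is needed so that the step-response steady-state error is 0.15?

K_p = 19.5

Steady-state error for a unit step on this type-0 loop is 1/(1 + K_p·P(0)).
P(0) = 0.2909. Require 1/(1 + K_p·0.2909) = 0.15, so 1 + 0.2909·K_p = 6.667.
K_p = (6.667 − 1)/0.2909 = 19.5.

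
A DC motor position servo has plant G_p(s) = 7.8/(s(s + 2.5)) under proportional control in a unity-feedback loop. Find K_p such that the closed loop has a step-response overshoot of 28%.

From %OS = 100·exp(−πζ/√(1−ζ²)) = 28%, ζ = −ln(0.28)/√(π²+ln²(0.28)) = 0.3755.
Characteristic equation s² + 2.5s + 7.8K_p = 0 gives ζ = 2.5/(2√(7.8K_p)).
Setting ζ = 0.3755: √(7.8K_p) = 2.5/(2·0.3755) = 3.329, so K_p = 11.08/7.8 = 1.42.

K_p = 1.42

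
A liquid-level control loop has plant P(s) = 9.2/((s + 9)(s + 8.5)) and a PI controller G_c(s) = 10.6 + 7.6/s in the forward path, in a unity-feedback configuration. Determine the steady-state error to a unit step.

The open loop G_c(s)P(s) has a pole at the origin (type 1), so the static position error constant is infinite and e_ss = 1/(1+∞) = 0.

0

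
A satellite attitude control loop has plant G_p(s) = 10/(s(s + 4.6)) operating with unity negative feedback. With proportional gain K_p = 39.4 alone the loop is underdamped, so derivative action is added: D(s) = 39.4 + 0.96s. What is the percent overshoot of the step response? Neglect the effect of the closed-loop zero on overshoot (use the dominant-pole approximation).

Forward path: (39.4 + 0.96s)·10/(s(s+4.6)). The closed-loop characteristic equation is s² + (4.6 + 10·0.96)s + 10·39.4 = 0.
That is s² + 14.2s + 394 = 0, so ω_n = 19.85 rad/s and ζ = 14.2/(2·19.85) = 0.3577.
%OS = 100·exp(−πζ/√(1−ζ²)) = 30%.

30%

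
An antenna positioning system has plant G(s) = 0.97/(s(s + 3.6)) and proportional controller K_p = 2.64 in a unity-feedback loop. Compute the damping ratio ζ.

ζ = 1.12

The closed-loop denominator is s(s+3.6) + 2.64·0.97 = s² + 3.6s + 2.561.
Matching s² + 2ζω_n s + ω_n²: ω_n = √2.561 = 1.6 rad/s and 2ζω_n = 3.6, so ζ = 3.6/(2·1.6) = 1.12.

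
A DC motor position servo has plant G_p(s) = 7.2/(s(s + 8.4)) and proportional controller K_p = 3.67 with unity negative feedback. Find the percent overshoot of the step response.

1.17%

The closed-loop denominator s² + 8.4s + 26.42 gives ω_n = √26.42 = 5.14 and ζ = 8.4/(2ω_n) = 0.8171.
%OS = 100·exp(−πζ/√(1−ζ²)) = 100·exp(−π·0.8171/√0.3324) = 1.17%.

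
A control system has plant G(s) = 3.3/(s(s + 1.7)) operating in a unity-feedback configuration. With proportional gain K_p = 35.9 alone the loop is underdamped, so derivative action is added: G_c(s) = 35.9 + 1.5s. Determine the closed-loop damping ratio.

Forward path: (35.9 + 1.5s)·3.3/(s(s+1.7)). The closed-loop characteristic equation is s² + (1.7 + 3.3·1.5)s + 3.3·35.9 = 0.
That is s² + 6.65s + 118.5 = 0, so ω_n = 10.88 rad/s and ζ = 6.65/(2·10.88) = 0.3055.

ζ = 0.305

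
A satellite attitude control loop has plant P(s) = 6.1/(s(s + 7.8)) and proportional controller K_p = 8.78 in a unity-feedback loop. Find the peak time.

The closed-loop denominator s² + 7.8s + 53.56 gives ω_n = √53.56 = 7.318 and ζ = 7.8/(2ω_n) = 0.5329.
Damped frequency ω_d = ω_n√(1−ζ²) = 6.193 rad/s, so peak time T_p = π/ω_d = 0.507 s.

T_p = 0.507 s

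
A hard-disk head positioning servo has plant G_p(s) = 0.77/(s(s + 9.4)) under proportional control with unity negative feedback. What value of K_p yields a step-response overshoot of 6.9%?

K_p = 68.3

From %OS = 100·exp(−πζ/√(1−ζ²)) = 6.9%, ζ = −ln(0.069)/√(π²+ln²(0.069)) = 0.6481.
Characteristic equation s² + 9.4s + 0.77K_p = 0 gives ζ = 9.4/(2√(0.77K_p)).
Setting ζ = 0.6481: √(0.77K_p) = 9.4/(2·0.6481) = 7.252, so K_p = 52.59/0.77 = 68.3.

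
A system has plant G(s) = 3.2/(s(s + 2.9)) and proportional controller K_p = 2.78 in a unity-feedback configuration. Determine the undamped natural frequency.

ω_n = 2.98 rad/s

1 + K_p·G(s) = 0 gives s² + 2.9s + 8.896 = 0.
So ω_n² = 8.896 ⇒ ω_n = 2.983 rad/s, and ζ = 2.9/(2ω_n) = 0.486.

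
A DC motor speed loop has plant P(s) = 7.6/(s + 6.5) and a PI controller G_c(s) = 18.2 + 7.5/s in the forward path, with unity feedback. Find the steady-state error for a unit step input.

0

The open loop G_c(s)P(s) has a pole at the origin (type 1), so the static position error constant is infinite and e_ss = 1/(1+∞) = 0.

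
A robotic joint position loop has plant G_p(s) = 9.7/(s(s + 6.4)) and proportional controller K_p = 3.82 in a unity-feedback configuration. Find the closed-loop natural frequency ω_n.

ω_n = 6.09 rad/s

With unity feedback the closed-loop characteristic equation is s² + 6.4s + 3.82·9.7 = s² + 6.4s + 37.05 = 0.
So ω_n² = 37.05 ⇒ ω_n = 6.087 rad/s, and ζ = 6.4/(2ω_n) = 0.526.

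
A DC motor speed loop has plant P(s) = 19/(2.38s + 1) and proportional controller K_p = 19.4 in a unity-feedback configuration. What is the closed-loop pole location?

s = -155.3

Closed loop: T(s) = K_p·P/(1+K_p·P) = 368.6/(2.38s + 1 + 368.6), with pole at s = −(1 + 368.6)/2.38 = −155.3.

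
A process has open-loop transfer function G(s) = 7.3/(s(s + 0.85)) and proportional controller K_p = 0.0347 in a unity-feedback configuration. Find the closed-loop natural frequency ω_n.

With unity feedback the closed-loop characteristic equation is s² + 0.85s + 0.0347·7.3 = s² + 0.85s + 0.2533 = 0.
So ω_n² = 0.2533 ⇒ ω_n = 0.5033 rad/s, and ζ = 0.85/(2ω_n) = 0.844.

ω_n = 0.503 rad/s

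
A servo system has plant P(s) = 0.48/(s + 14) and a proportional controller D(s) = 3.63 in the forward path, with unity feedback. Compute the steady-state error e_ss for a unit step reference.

0.889

The loop is type 0. Static position error constant K_pos = D(0)·P(0) = 3.63·0.03429 = 0.1245.
Steady-state error to a unit step: e_ss = 1/(1+K_pos) = 1/1.124 = 0.889.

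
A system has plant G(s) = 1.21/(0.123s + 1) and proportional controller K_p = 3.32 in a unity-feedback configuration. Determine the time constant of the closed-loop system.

τ = 0.0245 s

Closed loop: T(s) = K_p·G/(1+K_p·G) = 4.017/(0.123s + 1 + 4.017), with pole at s = −(1 + 4.017)/0.123 = −40.79.
Closed-loop time constant τ = 1/40.79 = 0.0245 s.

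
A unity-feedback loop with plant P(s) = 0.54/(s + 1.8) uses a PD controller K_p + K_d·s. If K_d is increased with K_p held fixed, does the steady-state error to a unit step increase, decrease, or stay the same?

K_d affects only the transient (the s-coefficient); the DC loop gain, and hence e_ss, depends only on K_p.

unchanged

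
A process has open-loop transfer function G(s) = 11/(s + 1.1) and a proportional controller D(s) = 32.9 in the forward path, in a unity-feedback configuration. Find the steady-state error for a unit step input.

The loop is type 0. Static position error constant K_pos = D(0)·G(0) = 32.9·10 = 329.
Steady-state error to a unit step: e_ss = 1/(1+K_pos) = 1/330 = 0.00303.

0.00303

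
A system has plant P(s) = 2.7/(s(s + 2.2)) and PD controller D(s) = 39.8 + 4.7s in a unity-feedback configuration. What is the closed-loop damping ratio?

ζ = 0.718

Forward path: (39.8 + 4.7s)·2.7/(s(s+2.2)). The closed-loop characteristic equation is s² + (2.2 + 2.7·4.7)s + 2.7·39.8 = 0.
That is s² + 14.89s + 107.5 = 0, so ω_n = 10.37 rad/s and ζ = 14.89/(2·10.37) = 0.7182.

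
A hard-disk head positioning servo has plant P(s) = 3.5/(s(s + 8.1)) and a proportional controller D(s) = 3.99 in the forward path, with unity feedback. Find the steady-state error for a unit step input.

0

The open loop D(s)P(s) has a pole at the origin (type 1), so the static position error constant is infinite and e_ss = 1/(1+∞) = 0.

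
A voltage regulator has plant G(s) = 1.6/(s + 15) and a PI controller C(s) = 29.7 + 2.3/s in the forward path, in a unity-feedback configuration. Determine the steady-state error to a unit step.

The open loop C(s)G(s) has a pole at the origin (type 1), so the static position error constant is infinite and e_ss = 1/(1+∞) = 0.

0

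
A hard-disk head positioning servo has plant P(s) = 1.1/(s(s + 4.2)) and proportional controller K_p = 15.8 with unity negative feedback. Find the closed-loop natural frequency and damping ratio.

1 + K_p·P(s) = 0 gives s² + 4.2s + 17.38 = 0.
So ω_n² = 17.38 ⇒ ω_n = 4.169 rad/s, and ζ = 4.2/(2ω_n) = 0.504.

ω_n = 4.17 rad/s, ζ = 0.504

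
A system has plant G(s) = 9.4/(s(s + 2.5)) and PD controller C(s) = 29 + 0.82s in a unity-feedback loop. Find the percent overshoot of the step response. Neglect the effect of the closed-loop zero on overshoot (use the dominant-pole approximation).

Forward path: (29 + 0.82s)·9.4/(s(s+2.5)). The closed-loop characteristic equation is s² + (2.5 + 9.4·0.82)s + 9.4·29 = 0.
That is s² + 10.21s + 272.6 = 0, so ω_n = 16.51 rad/s and ζ = 10.21/(2·16.51) = 0.3091.
%OS = 100·exp(−πζ/√(1−ζ²)) = 36%.

36%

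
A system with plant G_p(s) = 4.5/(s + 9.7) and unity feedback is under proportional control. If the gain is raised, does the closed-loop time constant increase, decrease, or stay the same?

decrease

The closed-loop bandwidth 9.7+K_p·4.5 grows with K_p, so τ shrinks.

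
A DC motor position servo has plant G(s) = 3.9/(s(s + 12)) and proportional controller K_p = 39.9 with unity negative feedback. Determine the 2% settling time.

T_s ≈ 0.667 s

Closed-loop characteristic equation: s² + 12s + 155.6 = 0, so ω_n = 12.47 rad/s and ζ = 12/(2·12.47) = 0.481.
2% settling time T_s ≈ 4/(ζω_n) = 4/6 = 0.667 s.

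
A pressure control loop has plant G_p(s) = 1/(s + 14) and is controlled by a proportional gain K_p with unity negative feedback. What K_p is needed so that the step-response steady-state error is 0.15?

K_p = 79.3

The loop is type 0, so e_ss(step) = 1/(1 + K_pos) with K_pos = K_p·G_p(0).
G_p(0) = 0.07143. Require 1/(1 + K_p·0.07143) = 0.15, so 1 + 0.07143·K_p = 6.667.
K_p = (6.667 − 1)/0.07143 = 79.3.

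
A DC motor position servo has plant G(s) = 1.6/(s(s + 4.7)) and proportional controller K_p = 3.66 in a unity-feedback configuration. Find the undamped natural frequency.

With unity feedback the closed-loop characteristic equation is s² + 4.7s + 3.66·1.6 = s² + 4.7s + 5.856 = 0.
Matching s² + 2ζω_n s + ω_n²: ω_n = √5.856 = 2.42 rad/s and 2ζω_n = 4.7, so ζ = 4.7/(2·2.42) = 0.971.

ω_n = 2.42 rad/s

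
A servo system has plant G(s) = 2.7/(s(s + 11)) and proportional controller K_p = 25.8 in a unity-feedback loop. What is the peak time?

T_p = 0.5 s

Closed-loop characteristic equation: s² + 11s + 69.66 = 0, so ω_n = 8.346 rad/s and ζ = 11/(2·8.346) = 0.659.
Damped frequency ω_d = ω_n√(1−ζ²) = 6.278 rad/s, so peak time T_p = π/ω_d = 0.5 s.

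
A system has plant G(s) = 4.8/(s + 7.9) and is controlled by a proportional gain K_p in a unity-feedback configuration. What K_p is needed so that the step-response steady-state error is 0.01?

For a type-0 loop with proportional control, e_ss = 1/(1 + K_p·G(0)).
G(0) = 0.6076. Require 1/(1 + K_p·0.6076) = 0.01, so 1 + 0.6076·K_p = 100.
K_p = (100 − 1)/0.6076 = 163.

K_p = 163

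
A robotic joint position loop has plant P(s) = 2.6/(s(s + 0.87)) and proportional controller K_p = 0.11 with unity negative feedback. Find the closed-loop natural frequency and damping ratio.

1 + K_p·P(s) = 0 gives s² + 0.87s + 0.286 = 0.
So ω_n² = 0.286 ⇒ ω_n = 0.5348 rad/s, and ζ = 0.87/(2ω_n) = 0.813.

ω_n = 0.535 rad/s, ζ = 0.813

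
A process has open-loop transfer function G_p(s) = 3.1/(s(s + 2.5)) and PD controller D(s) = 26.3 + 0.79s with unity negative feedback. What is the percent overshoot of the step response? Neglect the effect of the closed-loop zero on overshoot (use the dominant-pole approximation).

40.9%

Forward path: (26.3 + 0.79s)·3.1/(s(s+2.5)). The closed-loop characteristic equation is s² + (2.5 + 3.1·0.79)s + 3.1·26.3 = 0.
That is s² + 4.949s + 81.53 = 0, so ω_n = 9.029 rad/s and ζ = 4.949/(2·9.029) = 0.274.
%OS = 100·exp(−πζ/√(1−ζ²)) = 40.9%.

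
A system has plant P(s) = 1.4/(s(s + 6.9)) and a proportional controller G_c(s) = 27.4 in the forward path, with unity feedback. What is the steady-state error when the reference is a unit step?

0

The open loop G_c(s)P(s) has a pole at the origin (type 1), so the static position error constant is infinite and e_ss = 1/(1+∞) = 0.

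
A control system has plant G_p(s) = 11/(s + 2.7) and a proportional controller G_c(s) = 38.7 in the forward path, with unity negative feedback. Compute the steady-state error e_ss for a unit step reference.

0.0063

The loop is type 0. Static position error constant K_pos = G_c(0)·G_p(0) = 38.7·4.074 = 157.7.
Steady-state error to a unit step: e_ss = 1/(1+K_pos) = 1/158.7 = 0.0063.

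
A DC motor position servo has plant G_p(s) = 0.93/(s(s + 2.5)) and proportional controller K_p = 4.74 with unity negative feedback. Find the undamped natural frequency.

ω_n = 2.1 rad/s

1 + K_p·G_p(s) = 0 gives s² + 2.5s + 4.408 = 0.
Matching s² + 2ζω_n s + ω_n²: ω_n = √4.408 = 2.1 rad/s and 2ζω_n = 2.5, so ζ = 2.5/(2·2.1) = 0.595.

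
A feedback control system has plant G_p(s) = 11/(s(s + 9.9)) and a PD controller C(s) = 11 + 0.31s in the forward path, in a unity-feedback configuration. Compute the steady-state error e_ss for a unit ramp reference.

0.0818

The loop has one pole at the origin (type 1). Velocity error constant K_v = lim_{s→0} s·C(s)G_p(s) = 11·11/9.9 = 12.22.
Steady-state error to a unit ramp: e_ss = 1/K_v = 0.0818.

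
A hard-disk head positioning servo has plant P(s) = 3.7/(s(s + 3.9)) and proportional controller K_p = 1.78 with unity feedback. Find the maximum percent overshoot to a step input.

From 1 + K_pP(s) = 0: s² + 3.9s + 6.586 = 0 ⇒ ω_n = 2.566, ζ = 0.7598.
%OS = 100·exp(−πζ/√(1−ζ²)) = 100·exp(−π·0.7598/√0.4226) = 2.54%.

2.54%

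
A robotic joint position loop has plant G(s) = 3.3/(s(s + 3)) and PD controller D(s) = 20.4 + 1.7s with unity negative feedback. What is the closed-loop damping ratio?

ζ = 0.525

Forward path: (20.4 + 1.7s)·3.3/(s(s+3)). The closed-loop characteristic equation is s² + (3 + 3.3·1.7)s + 3.3·20.4 = 0.
That is s² + 8.61s + 67.32 = 0, so ω_n = 8.205 rad/s and ζ = 8.61/(2·8.205) = 0.5247.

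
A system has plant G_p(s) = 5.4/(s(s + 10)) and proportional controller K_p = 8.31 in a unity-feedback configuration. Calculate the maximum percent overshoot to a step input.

2.95%

Closed-loop characteristic equation: s² + 10s + 44.87 = 0, so ω_n = 6.699 rad/s and ζ = 10/(2·6.699) = 0.7464.
%OS = 100·exp(−πζ/√(1−ζ²)) = 100·exp(−π·0.7464/√0.4429) = 2.95%.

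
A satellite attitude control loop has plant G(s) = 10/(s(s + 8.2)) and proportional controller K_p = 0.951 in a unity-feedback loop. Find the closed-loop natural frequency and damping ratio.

ω_n = 3.08 rad/s, ζ = 1.33

With unity feedback the closed-loop characteristic equation is s² + 8.2s + 0.951·10 = s² + 8.2s + 9.51 = 0.
So ω_n² = 9.51 ⇒ ω_n = 3.084 rad/s, and ζ = 8.2/(2ω_n) = 1.33.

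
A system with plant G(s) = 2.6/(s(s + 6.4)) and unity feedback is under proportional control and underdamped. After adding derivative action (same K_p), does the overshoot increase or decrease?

decrease

With PD the characteristic equation becomes s² + (a + K·K_d)s + K·K_p = 0; the damping term grows, ζ rises, overshoot falls.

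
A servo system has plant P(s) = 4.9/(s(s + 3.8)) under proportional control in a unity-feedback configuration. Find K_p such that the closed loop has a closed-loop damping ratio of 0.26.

Closed-loop characteristic equation: s² + 3.8s + K_p·4.9 = 0.
So ω_n = √(4.9K_p) and 2ζω_n = 3.8, giving ζ = 3.8/(2√(4.9K_p)).
Setting ζ = 0.26: √(4.9K_p) = 3.8/(2·0.26) = 7.308, so K_p = 53.4/4.9 = 10.9.

K_p = 10.9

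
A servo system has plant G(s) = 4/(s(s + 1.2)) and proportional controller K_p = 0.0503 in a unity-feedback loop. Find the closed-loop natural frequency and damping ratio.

1 + K_p·G(s) = 0 gives s² + 1.2s + 0.2012 = 0.
Matching s² + 2ζω_n s + ω_n²: ω_n = √0.2012 = 0.4486 rad/s and 2ζω_n = 1.2, so ζ = 1.2/(2·0.4486) = 1.34.

ω_n = 0.449 rad/s, ζ = 1.34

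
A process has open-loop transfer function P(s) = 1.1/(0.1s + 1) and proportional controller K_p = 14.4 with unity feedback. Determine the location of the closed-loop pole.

Closed loop: T(s) = K_p·P/(1+K_p·P) = 15.84/(0.1s + 1 + 15.84), with pole at s = −(1 + 15.84)/0.1 = −168.4.

s = -168.4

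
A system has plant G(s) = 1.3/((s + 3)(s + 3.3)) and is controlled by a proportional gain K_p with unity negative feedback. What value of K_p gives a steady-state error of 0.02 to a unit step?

The loop is type 0, so e_ss(step) = 1/(1 + K_pos) with K_pos = K_p·G(0).
G(0) = 0.1313. Require 1/(1 + K_p·0.1313) = 0.02, so 1 + 0.1313·K_p = 50.
K_p = (50 − 1)/0.1313 = 373.

K_p = 373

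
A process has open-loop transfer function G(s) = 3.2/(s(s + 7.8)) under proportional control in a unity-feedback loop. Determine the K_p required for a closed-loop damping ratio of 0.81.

Closed-loop characteristic equation: s² + 7.8s + K_p·3.2 = 0.
So ω_n = √(3.2K_p) and 2ζω_n = 7.8, giving ζ = 7.8/(2√(3.2K_p)).
Setting ζ = 0.81: √(3.2K_p) = 7.8/(2·0.81) = 4.815, so K_p = 23.18/3.2 = 7.24.

K_p = 7.24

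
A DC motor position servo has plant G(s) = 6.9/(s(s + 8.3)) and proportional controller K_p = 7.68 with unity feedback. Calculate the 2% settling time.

T_s ≈ 0.964 s

From 1 + K_pG(s) = 0: s² + 8.3s + 52.99 = 0 ⇒ ω_n = 7.28, ζ = 0.5701.
2% settling time T_s ≈ 4/(ζω_n) = 4/4.15 = 0.964 s.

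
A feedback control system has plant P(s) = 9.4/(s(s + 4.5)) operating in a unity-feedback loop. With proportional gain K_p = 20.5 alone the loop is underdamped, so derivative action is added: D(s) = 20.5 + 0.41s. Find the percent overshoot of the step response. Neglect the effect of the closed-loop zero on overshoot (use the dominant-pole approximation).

Forward path: (20.5 + 0.41s)·9.4/(s(s+4.5)). The closed-loop characteristic equation is s² + (4.5 + 9.4·0.41)s + 9.4·20.5 = 0.
That is s² + 8.354s + 192.7 = 0, so ω_n = 13.88 rad/s and ζ = 8.354/(2·13.88) = 0.3009.
%OS = 100·exp(−πζ/√(1−ζ²)) = 37.1%.

37.1%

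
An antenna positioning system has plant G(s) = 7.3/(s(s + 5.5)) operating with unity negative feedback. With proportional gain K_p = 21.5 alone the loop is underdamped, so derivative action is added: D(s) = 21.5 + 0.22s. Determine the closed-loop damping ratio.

Forward path: (21.5 + 0.22s)·7.3/(s(s+5.5)). The closed-loop characteristic equation is s² + (5.5 + 7.3·0.22)s + 7.3·21.5 = 0.
That is s² + 7.106s + 156.9 = 0, so ω_n = 12.53 rad/s and ζ = 7.106/(2·12.53) = 0.2836.

ζ = 0.284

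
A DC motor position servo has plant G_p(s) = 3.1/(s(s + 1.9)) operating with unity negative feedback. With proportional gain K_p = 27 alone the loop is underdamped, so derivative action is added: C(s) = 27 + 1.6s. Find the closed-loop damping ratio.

ζ = 0.375

Forward path: (27 + 1.6s)·3.1/(s(s+1.9)). The closed-loop characteristic equation is s² + (1.9 + 3.1·1.6)s + 3.1·27 = 0.
That is s² + 6.86s + 83.7 = 0, so ω_n = 9.149 rad/s and ζ = 6.86/(2·9.149) = 0.3749.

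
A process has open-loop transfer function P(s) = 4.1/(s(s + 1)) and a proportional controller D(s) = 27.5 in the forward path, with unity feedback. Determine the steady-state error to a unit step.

The open loop D(s)P(s) has a pole at the origin (type 1), so the static position error constant is infinite and e_ss = 1/(1+∞) = 0.

0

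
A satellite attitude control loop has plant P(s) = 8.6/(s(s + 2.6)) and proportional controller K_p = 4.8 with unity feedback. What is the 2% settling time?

From 1 + K_pP(s) = 0: s² + 2.6s + 41.28 = 0 ⇒ ω_n = 6.425, ζ = 0.2023.
2% settling time T_s ≈ 4/(ζω_n) = 4/1.3 = 3.08 s.

T_s ≈ 3.08 s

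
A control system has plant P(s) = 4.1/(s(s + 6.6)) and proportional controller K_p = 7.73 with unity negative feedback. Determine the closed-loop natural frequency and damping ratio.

ω_n = 5.63 rad/s, ζ = 0.586

The closed-loop denominator is s(s+6.6) + 7.73·4.1 = s² + 6.6s + 31.69.
Matching s² + 2ζω_n s + ω_n²: ω_n = √31.69 = 5.63 rad/s and 2ζω_n = 6.6, so ζ = 6.6/(2·5.63) = 0.586.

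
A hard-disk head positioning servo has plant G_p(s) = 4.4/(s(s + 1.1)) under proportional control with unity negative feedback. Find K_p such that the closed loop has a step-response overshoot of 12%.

From %OS = 100·exp(−πζ/√(1−ζ²)) = 12%, ζ = −ln(0.12)/√(π²+ln²(0.12)) = 0.5594.
Characteristic equation s² + 1.1s + 4.4K_p = 0 gives ζ = 1.1/(2√(4.4K_p)).
Setting ζ = 0.5594: √(4.4K_p) = 1.1/(2·0.5594) = 0.9832, so K_p = 0.9666/4.4 = 0.22.

K_p = 0.22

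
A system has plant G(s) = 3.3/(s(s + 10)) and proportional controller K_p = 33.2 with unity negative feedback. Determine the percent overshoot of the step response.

Closed-loop characteristic equation: s² + 10s + 109.6 = 0, so ω_n = 10.47 rad/s and ζ = 10/(2·10.47) = 0.4777.
%OS = 100·exp(−πζ/√(1−ζ²)) = 100·exp(−π·0.4777/√0.7718) = 18.1%.

18.1%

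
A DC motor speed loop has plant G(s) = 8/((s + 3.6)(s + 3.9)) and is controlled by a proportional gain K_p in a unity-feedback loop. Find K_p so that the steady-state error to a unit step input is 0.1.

Steady-state error for a unit step on this type-0 loop is 1/(1 + K_p·G(0)).
G(0) = 0.5698. Require 1/(1 + K_p·0.5698) = 0.1, so 1 + 0.5698·K_p = 10.
K_p = (10 − 1)/0.5698 = 15.8.

K_p = 15.8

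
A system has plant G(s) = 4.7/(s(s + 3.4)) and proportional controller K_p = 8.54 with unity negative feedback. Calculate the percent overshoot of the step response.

The closed-loop denominator s² + 3.4s + 40.14 gives ω_n = √40.14 = 6.335 and ζ = 3.4/(2ω_n) = 0.2683.
%OS = 100·exp(−πζ/√(1−ζ²)) = 100·exp(−π·0.2683/√0.928) = 41.7%.

41.7%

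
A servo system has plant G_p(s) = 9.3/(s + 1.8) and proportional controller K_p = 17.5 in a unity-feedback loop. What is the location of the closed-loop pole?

Closed-loop transfer function: T(s) = K_p·G_p(s)/(1 + K_p·G_p(s)) = 162.8/(s + 1.8 + 162.8) = 162.8/(s + 164.6).
The closed-loop pole is at s = −164.6.

s = -164.6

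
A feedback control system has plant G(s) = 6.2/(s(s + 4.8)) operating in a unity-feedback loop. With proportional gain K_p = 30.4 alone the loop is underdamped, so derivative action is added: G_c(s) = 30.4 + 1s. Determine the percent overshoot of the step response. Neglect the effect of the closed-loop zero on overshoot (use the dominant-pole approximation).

Forward path: (30.4 + 1s)·6.2/(s(s+4.8)). The closed-loop characteristic equation is s² + (4.8 + 6.2·1)s + 6.2·30.4 = 0.
That is s² + 11s + 188.5 = 0, so ω_n = 13.73 rad/s and ζ = 11/(2·13.73) = 0.4006.
%OS = 100·exp(−πζ/√(1−ζ²)) = 25.3%.

25.3%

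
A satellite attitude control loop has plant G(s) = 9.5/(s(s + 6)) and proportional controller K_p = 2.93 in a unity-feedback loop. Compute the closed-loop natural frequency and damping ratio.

ω_n = 5.28 rad/s, ζ = 0.569

1 + K_p·G(s) = 0 gives s² + 6s + 27.84 = 0.
So ω_n² = 27.84 ⇒ ω_n = 5.276 rad/s, and ζ = 6/(2ω_n) = 0.569.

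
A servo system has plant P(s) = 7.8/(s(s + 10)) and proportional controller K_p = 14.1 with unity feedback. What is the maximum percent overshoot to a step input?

From 1 + K_pP(s) = 0: s² + 10s + 110 = 0 ⇒ ω_n = 10.49, ζ = 0.4768.
%OS = 100·exp(−πζ/√(1−ζ²)) = 100·exp(−π·0.4768/√0.7727) = 18.2%.

18.2%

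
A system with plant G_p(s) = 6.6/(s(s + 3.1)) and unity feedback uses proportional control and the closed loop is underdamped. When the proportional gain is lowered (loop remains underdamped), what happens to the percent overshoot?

ζ = 3.1/(2√(6.6K_p)) rises as K_p falls; higher damping means less overshoot.

decrease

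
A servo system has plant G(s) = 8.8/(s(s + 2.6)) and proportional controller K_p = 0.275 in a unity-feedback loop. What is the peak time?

The closed-loop denominator s² + 2.6s + 2.42 gives ω_n = √2.42 = 1.556 and ζ = 2.6/(2ω_n) = 0.8357.
Damped frequency ω_d = ω_n√(1−ζ²) = 0.8544 rad/s, so peak time T_p = π/ω_d = 3.68 s.

T_p = 3.68 s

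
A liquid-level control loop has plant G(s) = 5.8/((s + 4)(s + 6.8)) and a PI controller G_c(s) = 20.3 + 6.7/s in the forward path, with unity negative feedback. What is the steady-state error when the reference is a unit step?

The open loop G_c(s)G(s) has a pole at the origin (type 1), so the static position error constant is infinite and e_ss = 1/(1+∞) = 0.

0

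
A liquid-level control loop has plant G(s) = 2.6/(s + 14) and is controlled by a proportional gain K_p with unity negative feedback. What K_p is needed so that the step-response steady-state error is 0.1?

For a type-0 loop with proportional control, e_ss = 1/(1 + K_p·G(0)).
G(0) = 0.1857. Require 1/(1 + K_p·0.1857) = 0.1, so 1 + 0.1857·K_p = 10.
K_p = (10 − 1)/0.1857 = 48.5.

K_p = 48.5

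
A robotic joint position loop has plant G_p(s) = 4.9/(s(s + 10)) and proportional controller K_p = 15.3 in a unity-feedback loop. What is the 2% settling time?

Closed-loop characteristic equation: s² + 10s + 74.97 = 0, so ω_n = 8.659 rad/s and ζ = 10/(2·8.659) = 0.5775.
2% settling time T_s ≈ 4/(ζω_n) = 4/5 = 0.8 s.

T_s ≈ 0.8 s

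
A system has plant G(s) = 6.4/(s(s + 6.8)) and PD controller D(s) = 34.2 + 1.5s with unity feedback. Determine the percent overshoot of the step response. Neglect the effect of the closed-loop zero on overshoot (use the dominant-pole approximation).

12.3%

Forward path: (34.2 + 1.5s)·6.4/(s(s+6.8)). The closed-loop characteristic equation is s² + (6.8 + 6.4·1.5)s + 6.4·34.2 = 0.
That is s² + 16.4s + 218.9 = 0, so ω_n = 14.79 rad/s and ζ = 16.4/(2·14.79) = 0.5543.
%OS = 100·exp(−πζ/√(1−ζ²)) = 12.3%.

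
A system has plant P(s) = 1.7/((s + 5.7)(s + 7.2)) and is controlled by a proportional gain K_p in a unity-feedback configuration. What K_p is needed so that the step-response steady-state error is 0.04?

For a type-0 loop with proportional control, e_ss = 1/(1 + K_p·P(0)).
P(0) = 0.04142. Require 1/(1 + K_p·0.04142) = 0.04, so 1 + 0.04142·K_p = 25.
K_p = (25 − 1)/0.04142 = 579.

K_p = 579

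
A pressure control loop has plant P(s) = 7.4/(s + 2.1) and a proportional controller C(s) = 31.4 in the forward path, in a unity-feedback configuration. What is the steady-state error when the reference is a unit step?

The loop is type 0. Static position error constant K_pos = C(0)·P(0) = 31.4·3.524 = 110.6.
Steady-state error to a unit step: e_ss = 1/(1+K_pos) = 1/111.6 = 0.00896.

0.00896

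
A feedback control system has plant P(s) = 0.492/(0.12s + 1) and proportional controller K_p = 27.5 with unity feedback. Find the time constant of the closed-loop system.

Closed loop: T(s) = K_p·P/(1+K_p·P) = 13.53/(0.12s + 1 + 13.53), with pole at s = −(1 + 13.53)/0.12 = −121.1.
Closed-loop time constant τ = 1/121.1 = 0.00826 s.

τ = 0.00826 s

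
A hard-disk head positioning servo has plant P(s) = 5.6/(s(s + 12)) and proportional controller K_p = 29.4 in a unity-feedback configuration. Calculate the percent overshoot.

From 1 + K_pP(s) = 0: s² + 12s + 164.6 = 0 ⇒ ω_n = 12.83, ζ = 0.4676.
%OS = 100·exp(−πζ/√(1−ζ²)) = 100·exp(−π·0.4676/√0.7813) = 19%.

19%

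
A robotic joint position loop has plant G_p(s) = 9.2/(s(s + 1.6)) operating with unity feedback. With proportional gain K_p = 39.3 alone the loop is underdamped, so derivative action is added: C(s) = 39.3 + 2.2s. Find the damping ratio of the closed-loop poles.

Forward path: (39.3 + 2.2s)·9.2/(s(s+1.6)). The closed-loop characteristic equation is s² + (1.6 + 9.2·2.2)s + 9.2·39.3 = 0.
That is s² + 21.84s + 361.6 = 0, so ω_n = 19.01 rad/s and ζ = 21.84/(2·19.01) = 0.5743.

ζ = 0.574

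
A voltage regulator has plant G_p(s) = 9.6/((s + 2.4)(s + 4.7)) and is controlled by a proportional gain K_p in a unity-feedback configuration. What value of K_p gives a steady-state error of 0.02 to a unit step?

Steady-state error for a unit step on this type-0 loop is 1/(1 + K_p·G_p(0)).
G_p(0) = 0.8511. Require 1/(1 + K_p·0.8511) = 0.02, so 1 + 0.8511·K_p = 50.
K_p = (50 − 1)/0.8511 = 57.6.

K_p = 57.6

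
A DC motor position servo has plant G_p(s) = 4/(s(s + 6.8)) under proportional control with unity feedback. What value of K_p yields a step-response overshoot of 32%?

From %OS = 100·exp(−πζ/√(1−ζ²)) = 32%, ζ = −ln(0.32)/√(π²+ln²(0.32)) = 0.341.
Characteristic equation s² + 6.8s + 4K_p = 0 gives ζ = 6.8/(2√(4K_p)).
Setting ζ = 0.341: √(4K_p) = 6.8/(2·0.341) = 9.972, so K_p = 99.44/4 = 24.9.

K_p = 24.9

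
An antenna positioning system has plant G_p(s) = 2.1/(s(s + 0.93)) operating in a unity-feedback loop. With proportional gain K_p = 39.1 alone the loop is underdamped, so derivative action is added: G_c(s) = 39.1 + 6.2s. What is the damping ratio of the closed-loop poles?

Forward path: (39.1 + 6.2s)·2.1/(s(s+0.93)). The closed-loop characteristic equation is s² + (0.93 + 2.1·6.2)s + 2.1·39.1 = 0.
That is s² + 13.95s + 82.11 = 0, so ω_n = 9.061 rad/s and ζ = 13.95/(2·9.061) = 0.7697.

ζ = 0.77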